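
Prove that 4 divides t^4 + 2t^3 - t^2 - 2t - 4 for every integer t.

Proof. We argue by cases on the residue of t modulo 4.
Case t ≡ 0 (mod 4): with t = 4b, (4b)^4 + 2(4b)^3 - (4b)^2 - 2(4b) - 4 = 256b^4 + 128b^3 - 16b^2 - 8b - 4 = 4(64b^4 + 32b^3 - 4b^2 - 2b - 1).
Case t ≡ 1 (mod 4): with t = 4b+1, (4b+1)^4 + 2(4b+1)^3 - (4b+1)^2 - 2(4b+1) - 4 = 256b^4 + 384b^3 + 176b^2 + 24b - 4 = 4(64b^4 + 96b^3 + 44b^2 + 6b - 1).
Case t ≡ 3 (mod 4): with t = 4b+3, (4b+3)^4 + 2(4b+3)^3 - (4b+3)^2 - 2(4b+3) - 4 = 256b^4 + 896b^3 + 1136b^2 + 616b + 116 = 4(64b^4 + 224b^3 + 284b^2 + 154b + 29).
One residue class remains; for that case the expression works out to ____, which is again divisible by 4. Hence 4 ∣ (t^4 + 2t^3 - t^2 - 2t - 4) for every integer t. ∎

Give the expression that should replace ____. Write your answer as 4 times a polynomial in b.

4(64b^4 + 160b^3 + 140b^2 + 50b + 5)

The residues treated are {0, 1, 3}, so the missing case is t ≡ 2 (mod 4); write t = 4b+2.
Then (4b+2)^4 + 2(4b+2)^3 - (4b+2)^2 - 2(4b+2) - 4 = 256b^4 + 640b^3 + 560b^2 + 200b + 20 = 4(64b^4 + 160b^3 + 140b^2 + 50b + 5).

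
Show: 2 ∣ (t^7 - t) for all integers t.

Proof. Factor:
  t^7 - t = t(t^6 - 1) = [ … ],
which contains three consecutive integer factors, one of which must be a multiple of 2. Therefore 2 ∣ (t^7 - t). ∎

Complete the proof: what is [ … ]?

(t - 1)t(t + 1)(t^4 + t^2 + 1)

t^6 - 1 = (t^2 - 1)(t^4 + t^2 + 1), and t^2 - 1 = (t-1)(t+1).
So t(t^6 - 1) = (t - 1)t(t + 1)(t^4 + t^2 + 1).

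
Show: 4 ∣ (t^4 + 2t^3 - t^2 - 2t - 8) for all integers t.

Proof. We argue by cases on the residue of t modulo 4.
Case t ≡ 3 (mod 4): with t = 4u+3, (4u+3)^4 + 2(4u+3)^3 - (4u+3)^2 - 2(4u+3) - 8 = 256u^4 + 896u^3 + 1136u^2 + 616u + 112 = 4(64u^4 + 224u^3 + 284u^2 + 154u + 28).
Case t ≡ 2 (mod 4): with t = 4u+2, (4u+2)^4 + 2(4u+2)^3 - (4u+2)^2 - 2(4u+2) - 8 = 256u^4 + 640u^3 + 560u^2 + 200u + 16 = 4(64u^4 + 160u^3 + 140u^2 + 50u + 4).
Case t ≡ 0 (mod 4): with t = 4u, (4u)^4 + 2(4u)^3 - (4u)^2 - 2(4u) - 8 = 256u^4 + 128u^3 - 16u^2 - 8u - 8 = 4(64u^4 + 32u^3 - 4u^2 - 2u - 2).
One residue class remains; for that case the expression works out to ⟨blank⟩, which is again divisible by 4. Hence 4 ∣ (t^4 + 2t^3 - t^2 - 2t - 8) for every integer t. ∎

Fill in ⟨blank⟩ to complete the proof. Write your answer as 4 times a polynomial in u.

The residues treated are {3, 2, 0}, so the missing case is t ≡ 1 (mod 4); write t = 4u+1.
Then (4u+1)^4 + 2(4u+1)^3 - (4u+1)^2 - 2(4u+1) - 8 = 256u^4 + 384u^3 + 176u^2 + 24u - 8 = 4(64u^4 + 96u^3 + 44u^2 + 6u - 2).

4(64u^4 + 96u^3 + 44u^2 + 6u - 2)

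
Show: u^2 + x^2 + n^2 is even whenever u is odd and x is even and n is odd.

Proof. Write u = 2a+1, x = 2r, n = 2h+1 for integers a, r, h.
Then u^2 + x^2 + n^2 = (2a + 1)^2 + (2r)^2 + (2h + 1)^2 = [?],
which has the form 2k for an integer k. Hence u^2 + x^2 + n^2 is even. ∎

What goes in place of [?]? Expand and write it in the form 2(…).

2(2a^2 + 2a + 2h^2 + 2h + 2r^2 + 1)

Expanding: (2a + 1)^2 + (2r)^2 + (2h + 1)^2 = 4a^2 + 4a + 4h^2 + 4h + 4r^2 + 2.
Every term is even; pulling out the factor of 2 gives 2(2a^2 + 2a + 2h^2 + 2h + 2r^2 + 1).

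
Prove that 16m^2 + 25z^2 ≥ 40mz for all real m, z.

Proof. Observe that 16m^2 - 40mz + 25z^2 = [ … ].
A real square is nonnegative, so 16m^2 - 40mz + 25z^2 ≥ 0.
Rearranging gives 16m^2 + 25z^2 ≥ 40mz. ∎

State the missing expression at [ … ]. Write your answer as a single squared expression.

(4m - 5z)^2

16m^2 - 40mz + 25z^2 is a perfect-square trinomial: the outer terms are (4m)^2 and (5z)^2, and the cross term is -2·4m·5z.
So 16m^2 - 40mz + 25z^2 = (4m - 5z)^2 ≥ 0.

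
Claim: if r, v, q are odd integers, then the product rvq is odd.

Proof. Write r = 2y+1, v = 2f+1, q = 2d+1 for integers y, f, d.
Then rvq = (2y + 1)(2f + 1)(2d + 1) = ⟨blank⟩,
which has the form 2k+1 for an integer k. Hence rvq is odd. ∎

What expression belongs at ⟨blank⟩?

(2y + 1)(2f + 1)(2d + 1) = 8dfy + 4df + 4dy + 2d + 4fy + 2f + 2y + 1
= 2(4dfy + 2df + 2dy + d + 2fy + f + y) + 1.
Since 4dfy + 2df + 2dy + d + 2fy + f + y is an integer, the product is of the form 2k+1 for an integer k.

2(4dfy + 2df + 2dy + d + 2fy + f + y) + 1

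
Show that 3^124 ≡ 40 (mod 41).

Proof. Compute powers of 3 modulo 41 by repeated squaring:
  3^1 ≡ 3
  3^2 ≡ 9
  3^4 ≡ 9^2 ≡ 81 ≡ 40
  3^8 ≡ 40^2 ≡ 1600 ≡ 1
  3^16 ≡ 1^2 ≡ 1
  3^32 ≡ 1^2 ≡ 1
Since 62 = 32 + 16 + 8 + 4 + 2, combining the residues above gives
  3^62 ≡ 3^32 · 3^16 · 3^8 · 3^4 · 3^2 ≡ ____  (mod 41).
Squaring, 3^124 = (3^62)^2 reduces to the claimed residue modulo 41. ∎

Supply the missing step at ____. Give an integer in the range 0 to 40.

32

3^32 · 3^16 · 3^8 · 3^4 · 3^2 ≡ 1 · 1 · 1 · 40 · 9 = 360.
360 mod 41 = 32, so 3^62 ≡ 32 (mod 41).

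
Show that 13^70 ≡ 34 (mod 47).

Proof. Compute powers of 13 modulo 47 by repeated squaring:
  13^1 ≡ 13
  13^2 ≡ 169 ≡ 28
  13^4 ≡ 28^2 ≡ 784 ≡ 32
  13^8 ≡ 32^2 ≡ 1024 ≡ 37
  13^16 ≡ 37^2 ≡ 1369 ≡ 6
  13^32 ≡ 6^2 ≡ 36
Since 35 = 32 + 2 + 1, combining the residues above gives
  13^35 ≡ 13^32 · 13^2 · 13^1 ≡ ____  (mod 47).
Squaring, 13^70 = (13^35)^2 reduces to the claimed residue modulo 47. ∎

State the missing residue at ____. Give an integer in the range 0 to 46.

Multiply the listed residues: 36 · 28 · 13 = 1008 → 13104.
Reducing modulo 47: 13104 = 278·47 + 38, so 13^35 ≡ 38.

38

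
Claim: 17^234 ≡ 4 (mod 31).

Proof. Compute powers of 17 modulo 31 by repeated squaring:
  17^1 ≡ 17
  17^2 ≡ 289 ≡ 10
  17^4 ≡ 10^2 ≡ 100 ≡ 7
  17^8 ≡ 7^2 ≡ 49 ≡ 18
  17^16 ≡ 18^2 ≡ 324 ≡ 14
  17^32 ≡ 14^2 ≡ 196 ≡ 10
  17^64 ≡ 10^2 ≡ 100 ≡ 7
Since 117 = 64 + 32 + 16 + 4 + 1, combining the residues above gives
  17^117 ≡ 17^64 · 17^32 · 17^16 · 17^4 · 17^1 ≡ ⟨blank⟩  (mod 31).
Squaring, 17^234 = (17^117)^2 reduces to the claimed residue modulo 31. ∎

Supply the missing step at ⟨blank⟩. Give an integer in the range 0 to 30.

17^64 · 17^32 · 17^16 · 17^4 · 17^1 ≡ 7 · 10 · 14 · 7 · 17 = 116620.
116620 mod 31 = 29, so 17^117 ≡ 29 (mod 31).

29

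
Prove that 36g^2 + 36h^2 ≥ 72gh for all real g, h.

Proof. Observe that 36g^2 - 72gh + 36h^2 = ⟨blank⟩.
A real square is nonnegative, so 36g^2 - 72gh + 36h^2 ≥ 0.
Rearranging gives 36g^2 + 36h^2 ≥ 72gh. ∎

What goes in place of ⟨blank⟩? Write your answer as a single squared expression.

36g^2 - 72gh + 36h^2 is a perfect-square trinomial: the outer terms are (6g)^2 and (6h)^2, and the cross term is -2·6g·6h.
So 36g^2 - 72gh + 36h^2 = (6g - 6h)^2 ≥ 0.

(6g - 6h)^2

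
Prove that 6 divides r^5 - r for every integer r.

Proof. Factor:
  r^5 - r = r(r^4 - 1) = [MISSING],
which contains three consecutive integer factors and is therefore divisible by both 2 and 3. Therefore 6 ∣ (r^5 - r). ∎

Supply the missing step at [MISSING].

(r - 1)r(r + 1)(r^2 + 1)

r^4 - 1 = (r^2 - 1)(r^2 + 1), and r^2 - 1 = (r-1)(r+1).
So r(r^4 - 1) = (r - 1)r(r + 1)(r^2 + 1).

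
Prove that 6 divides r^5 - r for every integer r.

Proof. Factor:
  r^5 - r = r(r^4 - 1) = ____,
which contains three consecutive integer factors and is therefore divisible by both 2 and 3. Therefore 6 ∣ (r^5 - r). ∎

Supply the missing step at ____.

(r - 1)r(r + 1)(r^2 + 1)

r^4 - 1 = (r^2 - 1)(r^2 + 1), and r^2 - 1 = (r-1)(r+1).
So r(r^4 - 1) = (r - 1)r(r + 1)(r^2 + 1).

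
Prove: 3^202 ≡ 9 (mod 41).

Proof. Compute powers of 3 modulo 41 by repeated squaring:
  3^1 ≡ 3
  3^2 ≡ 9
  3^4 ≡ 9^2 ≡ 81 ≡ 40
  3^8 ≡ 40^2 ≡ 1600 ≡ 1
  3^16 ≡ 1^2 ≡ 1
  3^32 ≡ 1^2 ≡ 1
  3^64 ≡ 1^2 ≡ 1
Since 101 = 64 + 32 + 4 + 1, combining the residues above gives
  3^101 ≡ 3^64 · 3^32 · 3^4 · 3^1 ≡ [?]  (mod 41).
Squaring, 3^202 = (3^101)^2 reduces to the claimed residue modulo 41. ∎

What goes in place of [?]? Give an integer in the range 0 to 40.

Multiply the listed residues: 1 · 1 · 40 · 3 = 1 → 40 → 120.
Reducing modulo 41: 120 = 2·41 + 38, so 3^101 ≡ 38.

38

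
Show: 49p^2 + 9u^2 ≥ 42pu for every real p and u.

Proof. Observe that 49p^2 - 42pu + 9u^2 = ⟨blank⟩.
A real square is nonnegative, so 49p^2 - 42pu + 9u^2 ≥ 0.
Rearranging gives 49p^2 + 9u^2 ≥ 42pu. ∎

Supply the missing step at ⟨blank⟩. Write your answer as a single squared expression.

(7p - 3u)^2

The leading and trailing coefficients are 7^2 and 3^2, and 42 = 2·7·3, so the trinomial is (7p - 3u)^2.
Hence 49p^2 - 42pu + 9u^2 ≥ 0.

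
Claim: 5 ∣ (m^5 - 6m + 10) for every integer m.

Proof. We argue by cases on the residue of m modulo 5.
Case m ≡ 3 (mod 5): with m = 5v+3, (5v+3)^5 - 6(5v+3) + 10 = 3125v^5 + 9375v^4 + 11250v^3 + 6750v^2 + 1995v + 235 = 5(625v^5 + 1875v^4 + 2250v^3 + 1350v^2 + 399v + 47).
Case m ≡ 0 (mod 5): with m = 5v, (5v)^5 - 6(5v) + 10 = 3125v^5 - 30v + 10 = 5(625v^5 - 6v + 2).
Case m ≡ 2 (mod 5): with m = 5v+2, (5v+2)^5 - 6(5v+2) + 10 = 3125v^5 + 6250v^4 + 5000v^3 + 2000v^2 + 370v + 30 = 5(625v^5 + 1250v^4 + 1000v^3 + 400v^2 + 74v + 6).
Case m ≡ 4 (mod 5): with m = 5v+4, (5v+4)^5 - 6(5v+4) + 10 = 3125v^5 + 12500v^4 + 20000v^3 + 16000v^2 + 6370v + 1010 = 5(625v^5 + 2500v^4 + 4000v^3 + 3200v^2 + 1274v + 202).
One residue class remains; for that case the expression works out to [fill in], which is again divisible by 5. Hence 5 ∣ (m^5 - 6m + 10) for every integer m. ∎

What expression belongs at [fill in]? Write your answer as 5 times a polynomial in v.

5(625v^5 + 625v^4 + 250v^3 + 50v^2 - v + 1)

Only m ≡ 1 (mod 5) is unaccounted for. Put m = 5v+1:
(5v+1)^5 - 6(5v+1) + 10 expands to 3125v^5 + 3125v^4 + 1250v^3 + 250v^2 - 5v + 5,
and factoring out 5 leaves 5(625v^5 + 625v^4 + 250v^3 + 50v^2 - v + 1).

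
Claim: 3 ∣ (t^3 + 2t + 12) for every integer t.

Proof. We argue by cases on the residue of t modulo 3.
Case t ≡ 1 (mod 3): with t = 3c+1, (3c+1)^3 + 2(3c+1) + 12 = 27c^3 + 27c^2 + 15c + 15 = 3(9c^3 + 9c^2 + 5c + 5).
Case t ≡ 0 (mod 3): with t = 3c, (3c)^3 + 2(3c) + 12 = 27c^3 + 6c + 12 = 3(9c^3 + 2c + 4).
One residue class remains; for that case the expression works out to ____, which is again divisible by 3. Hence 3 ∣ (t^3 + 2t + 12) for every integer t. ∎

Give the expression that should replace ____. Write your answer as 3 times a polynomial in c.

Only t ≡ 2 (mod 3) is unaccounted for. Put t = 3c+2:
(3c+2)^3 + 2(3c+2) + 12 expands to 27c^3 + 54c^2 + 42c + 24,
and factoring out 3 leaves 3(9c^3 + 18c^2 + 14c + 8).

3(9c^3 + 18c^2 + 14c + 8)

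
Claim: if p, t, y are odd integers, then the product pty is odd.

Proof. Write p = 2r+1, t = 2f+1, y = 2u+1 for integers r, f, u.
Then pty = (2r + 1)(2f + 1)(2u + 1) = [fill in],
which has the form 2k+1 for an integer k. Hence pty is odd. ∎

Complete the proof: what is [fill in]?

(2r + 1)(2f + 1)(2u + 1) = 8fru + 4fr + 4fu + 2f + 4ru + 2r + 2u + 1
= 2(4fru + 2fr + 2fu + f + 2ru + r + u) + 1.
Since 4fru + 2fr + 2fu + f + 2ru + r + u is an integer, the product is of the form 2k+1 for an integer k.

2(4fru + 2fr + 2fu + f + 2ru + r + u) + 1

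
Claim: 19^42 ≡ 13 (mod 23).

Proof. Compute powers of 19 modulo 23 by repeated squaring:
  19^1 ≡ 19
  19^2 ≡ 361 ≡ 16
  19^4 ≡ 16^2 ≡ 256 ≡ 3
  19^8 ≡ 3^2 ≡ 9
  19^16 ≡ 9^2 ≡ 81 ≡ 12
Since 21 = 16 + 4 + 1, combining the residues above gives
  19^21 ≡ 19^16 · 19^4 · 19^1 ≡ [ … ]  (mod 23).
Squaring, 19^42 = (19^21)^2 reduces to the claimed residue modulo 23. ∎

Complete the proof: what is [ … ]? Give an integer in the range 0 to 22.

Multiply the listed residues: 12 · 3 · 19 = 36 → 684.
Reducing modulo 23: 684 = 29·23 + 17, so 19^21 ≡ 17.

17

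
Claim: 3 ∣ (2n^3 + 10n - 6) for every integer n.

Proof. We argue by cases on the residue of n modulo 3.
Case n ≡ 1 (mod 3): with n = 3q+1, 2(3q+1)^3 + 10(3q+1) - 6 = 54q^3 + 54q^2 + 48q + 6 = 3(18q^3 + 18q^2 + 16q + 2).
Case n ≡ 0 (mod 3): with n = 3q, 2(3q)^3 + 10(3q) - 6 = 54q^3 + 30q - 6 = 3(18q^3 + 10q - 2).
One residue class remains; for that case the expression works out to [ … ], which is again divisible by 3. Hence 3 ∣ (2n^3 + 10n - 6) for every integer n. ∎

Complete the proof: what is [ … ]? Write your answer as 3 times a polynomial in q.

3(18q^3 + 36q^2 + 34q + 10)

Only n ≡ 2 (mod 3) is unaccounted for. Put n = 3q+2:
2(3q+2)^3 + 10(3q+2) - 6 expands to 54q^3 + 108q^2 + 102q + 30,
and factoring out 3 leaves 3(18q^3 + 36q^2 + 34q + 10).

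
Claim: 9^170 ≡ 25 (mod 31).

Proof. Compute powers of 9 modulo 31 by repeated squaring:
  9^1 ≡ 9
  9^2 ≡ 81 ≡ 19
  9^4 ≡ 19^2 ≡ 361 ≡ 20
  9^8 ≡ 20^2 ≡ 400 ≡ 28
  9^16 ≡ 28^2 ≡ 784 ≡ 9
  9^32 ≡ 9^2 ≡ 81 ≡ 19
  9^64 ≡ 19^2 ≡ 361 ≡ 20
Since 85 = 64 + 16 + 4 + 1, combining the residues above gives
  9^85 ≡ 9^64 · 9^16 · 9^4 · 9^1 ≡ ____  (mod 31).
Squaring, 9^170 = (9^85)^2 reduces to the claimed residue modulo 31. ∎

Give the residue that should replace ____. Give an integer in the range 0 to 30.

5

9^64 · 9^16 · 9^4 · 9^1 ≡ 20 · 9 · 20 · 9 = 32400.
32400 mod 31 = 5, so 9^85 ≡ 5 (mod 31).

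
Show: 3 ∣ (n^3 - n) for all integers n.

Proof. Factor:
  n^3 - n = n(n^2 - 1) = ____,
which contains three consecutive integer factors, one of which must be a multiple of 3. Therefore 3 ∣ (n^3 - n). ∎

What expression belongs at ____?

(n - 1)n(n + 1)

n(n^2 - 1) = n(n - 1)(n + 1) = (n - 1)n(n + 1).
These three factors are consecutive integers, so their product is divisible by 3.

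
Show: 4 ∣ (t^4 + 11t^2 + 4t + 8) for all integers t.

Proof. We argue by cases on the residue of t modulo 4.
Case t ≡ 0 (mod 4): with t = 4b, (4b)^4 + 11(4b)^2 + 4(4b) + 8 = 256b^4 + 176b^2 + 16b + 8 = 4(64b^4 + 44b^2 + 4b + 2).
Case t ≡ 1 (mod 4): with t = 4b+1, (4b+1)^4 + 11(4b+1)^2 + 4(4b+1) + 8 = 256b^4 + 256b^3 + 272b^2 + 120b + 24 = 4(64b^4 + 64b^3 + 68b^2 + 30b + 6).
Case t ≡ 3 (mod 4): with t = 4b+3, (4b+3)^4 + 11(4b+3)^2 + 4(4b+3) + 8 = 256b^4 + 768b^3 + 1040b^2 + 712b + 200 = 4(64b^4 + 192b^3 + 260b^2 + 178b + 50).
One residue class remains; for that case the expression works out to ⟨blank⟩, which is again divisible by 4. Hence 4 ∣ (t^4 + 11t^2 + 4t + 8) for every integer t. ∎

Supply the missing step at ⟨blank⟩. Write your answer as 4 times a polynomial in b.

Only t ≡ 2 (mod 4) is unaccounted for. Put t = 4b+2:
(4b+2)^4 + 11(4b+2)^2 + 4(4b+2) + 8 expands to 256b^4 + 512b^3 + 560b^2 + 320b + 76,
and factoring out 4 leaves 4(64b^4 + 128b^3 + 140b^2 + 80b + 19).

4(64b^4 + 128b^3 + 140b^2 + 80b + 19)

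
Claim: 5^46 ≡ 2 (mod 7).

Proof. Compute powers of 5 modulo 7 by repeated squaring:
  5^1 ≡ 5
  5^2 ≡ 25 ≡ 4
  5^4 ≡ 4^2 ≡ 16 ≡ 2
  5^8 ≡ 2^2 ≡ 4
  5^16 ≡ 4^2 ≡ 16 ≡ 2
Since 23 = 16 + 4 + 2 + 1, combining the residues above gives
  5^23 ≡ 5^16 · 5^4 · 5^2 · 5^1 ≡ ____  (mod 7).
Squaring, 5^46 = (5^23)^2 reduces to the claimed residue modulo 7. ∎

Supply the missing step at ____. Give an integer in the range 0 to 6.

3

5^16 · 5^4 · 5^2 · 5^1 ≡ 2 · 2 · 4 · 5 = 80.
80 mod 7 = 3, so 5^23 ≡ 3 (mod 7).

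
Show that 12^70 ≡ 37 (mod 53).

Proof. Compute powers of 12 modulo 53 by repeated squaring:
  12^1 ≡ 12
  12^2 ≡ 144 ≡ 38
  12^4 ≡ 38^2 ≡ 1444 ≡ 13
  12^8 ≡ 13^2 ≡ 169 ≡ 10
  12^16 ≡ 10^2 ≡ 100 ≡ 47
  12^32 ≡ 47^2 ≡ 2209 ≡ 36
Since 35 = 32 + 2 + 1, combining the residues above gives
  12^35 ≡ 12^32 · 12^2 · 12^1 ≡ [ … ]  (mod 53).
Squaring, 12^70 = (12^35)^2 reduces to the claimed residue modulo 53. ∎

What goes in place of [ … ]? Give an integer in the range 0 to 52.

39

12^32 · 12^2 · 12^1 ≡ 36 · 38 · 12 = 16416.
16416 mod 53 = 39, so 12^35 ≡ 39 (mod 53).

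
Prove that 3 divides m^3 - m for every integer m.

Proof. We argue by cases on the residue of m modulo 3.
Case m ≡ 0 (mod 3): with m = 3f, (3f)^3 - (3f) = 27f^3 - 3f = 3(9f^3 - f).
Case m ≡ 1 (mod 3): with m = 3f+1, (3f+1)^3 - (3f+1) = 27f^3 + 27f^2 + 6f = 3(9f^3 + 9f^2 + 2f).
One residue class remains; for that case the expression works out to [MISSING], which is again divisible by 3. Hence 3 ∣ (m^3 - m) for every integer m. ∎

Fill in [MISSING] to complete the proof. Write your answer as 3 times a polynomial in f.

3(9f^3 + 18f^2 + 11f + 2)

The residues treated are {0, 1}, so the missing case is m ≡ 2 (mod 3); write m = 3f+2.
Then (3f+2)^3 - (3f+2) = 27f^3 + 54f^2 + 33f + 6 = 3(9f^3 + 18f^2 + 11f + 2).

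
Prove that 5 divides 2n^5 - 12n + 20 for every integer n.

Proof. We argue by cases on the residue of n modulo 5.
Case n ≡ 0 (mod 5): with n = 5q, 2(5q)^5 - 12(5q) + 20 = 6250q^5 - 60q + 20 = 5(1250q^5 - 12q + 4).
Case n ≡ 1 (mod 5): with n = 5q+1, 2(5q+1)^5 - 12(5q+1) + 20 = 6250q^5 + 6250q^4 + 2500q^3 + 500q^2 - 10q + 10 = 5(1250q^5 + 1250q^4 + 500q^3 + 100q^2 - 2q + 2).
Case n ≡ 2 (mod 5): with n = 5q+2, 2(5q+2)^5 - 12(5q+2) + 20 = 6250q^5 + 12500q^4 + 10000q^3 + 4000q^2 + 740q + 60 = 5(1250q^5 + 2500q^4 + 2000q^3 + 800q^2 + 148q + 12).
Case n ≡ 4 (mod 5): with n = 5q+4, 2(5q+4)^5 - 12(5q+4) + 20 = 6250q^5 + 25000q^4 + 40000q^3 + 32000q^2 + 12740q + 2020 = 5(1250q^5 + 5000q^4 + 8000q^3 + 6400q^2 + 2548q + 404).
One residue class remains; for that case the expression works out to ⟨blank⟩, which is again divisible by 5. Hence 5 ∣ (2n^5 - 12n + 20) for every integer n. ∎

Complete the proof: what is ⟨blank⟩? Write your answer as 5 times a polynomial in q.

Only n ≡ 3 (mod 5) is unaccounted for. Put n = 5q+3:
2(5q+3)^5 - 12(5q+3) + 20 expands to 6250q^5 + 18750q^4 + 22500q^3 + 13500q^2 + 3990q + 470,
and factoring out 5 leaves 5(1250q^5 + 3750q^4 + 4500q^3 + 2700q^2 + 798q + 94).

5(1250q^5 + 3750q^4 + 4500q^3 + 2700q^2 + 798q + 94)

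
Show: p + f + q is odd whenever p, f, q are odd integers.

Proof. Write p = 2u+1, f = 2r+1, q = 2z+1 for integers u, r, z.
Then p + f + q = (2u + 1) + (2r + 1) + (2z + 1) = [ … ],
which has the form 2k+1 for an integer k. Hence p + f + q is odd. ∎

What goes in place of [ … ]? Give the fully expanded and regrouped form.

2(r + u + z + 1) + 1

(2u + 1) + (2r + 1) + (2z + 1) = 2r + 2u + 2z + 3
= 2(r + u + z + 1) + 1.
Since r + u + z + 1 is an integer, the sum is of the form 2k+1 for an integer k.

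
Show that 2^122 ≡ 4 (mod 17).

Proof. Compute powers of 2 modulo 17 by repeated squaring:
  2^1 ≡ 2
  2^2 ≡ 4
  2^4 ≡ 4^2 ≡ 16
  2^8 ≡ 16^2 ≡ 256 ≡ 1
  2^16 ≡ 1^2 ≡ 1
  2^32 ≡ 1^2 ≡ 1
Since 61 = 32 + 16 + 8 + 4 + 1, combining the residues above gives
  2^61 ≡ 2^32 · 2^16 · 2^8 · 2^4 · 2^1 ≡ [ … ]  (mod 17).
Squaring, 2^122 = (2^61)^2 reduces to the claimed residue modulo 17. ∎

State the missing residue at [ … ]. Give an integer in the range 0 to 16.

15

Multiply the listed residues: 1 · 1 · 1 · 16 · 2 = 1 → 1 → 16 → 32.
Reducing modulo 17: 32 = 1·17 + 15, so 2^61 ≡ 15.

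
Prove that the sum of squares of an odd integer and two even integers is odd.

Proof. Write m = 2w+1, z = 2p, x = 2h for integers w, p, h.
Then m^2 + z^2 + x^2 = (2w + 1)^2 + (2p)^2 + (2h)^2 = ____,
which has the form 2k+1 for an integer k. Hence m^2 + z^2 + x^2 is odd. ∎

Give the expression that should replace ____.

(2w + 1)^2 + (2p)^2 + (2h)^2 = 4h^2 + 4p^2 + 4w^2 + 4w + 1
= 2(2h^2 + 2p^2 + 2w^2 + 2w) + 1.
Since 2h^2 + 2p^2 + 2w^2 + 2w is an integer, the sum of squares is of the form 2k+1 for an integer k.

2(2h^2 + 2p^2 + 2w^2 + 2w) + 1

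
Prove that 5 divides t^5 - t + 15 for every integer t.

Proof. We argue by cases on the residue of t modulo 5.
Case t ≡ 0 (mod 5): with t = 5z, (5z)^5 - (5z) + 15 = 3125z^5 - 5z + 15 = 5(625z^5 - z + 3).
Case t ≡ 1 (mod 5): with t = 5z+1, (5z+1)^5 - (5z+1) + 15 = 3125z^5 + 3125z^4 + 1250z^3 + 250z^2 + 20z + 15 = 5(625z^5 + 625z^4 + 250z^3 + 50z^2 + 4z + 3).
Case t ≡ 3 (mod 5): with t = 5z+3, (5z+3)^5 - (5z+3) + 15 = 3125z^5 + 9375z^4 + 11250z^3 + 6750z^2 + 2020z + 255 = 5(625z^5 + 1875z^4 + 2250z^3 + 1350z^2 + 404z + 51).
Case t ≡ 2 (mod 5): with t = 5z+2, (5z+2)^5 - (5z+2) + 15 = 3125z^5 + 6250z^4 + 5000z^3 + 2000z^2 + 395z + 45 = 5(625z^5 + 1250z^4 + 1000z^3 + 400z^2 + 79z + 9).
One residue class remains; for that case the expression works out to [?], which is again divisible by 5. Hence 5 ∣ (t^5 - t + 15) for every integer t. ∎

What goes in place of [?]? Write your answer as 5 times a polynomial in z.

5(625z^5 + 2500z^4 + 4000z^3 + 3200z^2 + 1279z + 207)

Only t ≡ 4 (mod 5) is unaccounted for. Put t = 5z+4:
(5z+4)^5 - (5z+4) + 15 expands to 3125z^5 + 12500z^4 + 20000z^3 + 16000z^2 + 6395z + 1035,
and factoring out 5 leaves 5(625z^5 + 2500z^4 + 4000z^3 + 3200z^2 + 1279z + 207).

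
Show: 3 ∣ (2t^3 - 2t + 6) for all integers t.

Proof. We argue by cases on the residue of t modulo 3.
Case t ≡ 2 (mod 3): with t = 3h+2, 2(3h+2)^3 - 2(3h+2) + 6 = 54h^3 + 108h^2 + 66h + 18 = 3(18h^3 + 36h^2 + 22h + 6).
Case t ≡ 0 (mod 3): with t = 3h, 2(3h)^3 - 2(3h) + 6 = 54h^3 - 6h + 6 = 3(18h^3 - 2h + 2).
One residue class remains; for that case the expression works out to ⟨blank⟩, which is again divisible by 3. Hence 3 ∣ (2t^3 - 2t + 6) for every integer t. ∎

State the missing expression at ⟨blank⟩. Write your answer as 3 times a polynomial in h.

The residues treated are {2, 0}, so the missing case is t ≡ 1 (mod 3); write t = 3h+1.
Then 2(3h+1)^3 - 2(3h+1) + 6 = 54h^3 + 54h^2 + 12h + 6 = 3(18h^3 + 18h^2 + 4h + 2).

3(18h^3 + 18h^2 + 4h + 2)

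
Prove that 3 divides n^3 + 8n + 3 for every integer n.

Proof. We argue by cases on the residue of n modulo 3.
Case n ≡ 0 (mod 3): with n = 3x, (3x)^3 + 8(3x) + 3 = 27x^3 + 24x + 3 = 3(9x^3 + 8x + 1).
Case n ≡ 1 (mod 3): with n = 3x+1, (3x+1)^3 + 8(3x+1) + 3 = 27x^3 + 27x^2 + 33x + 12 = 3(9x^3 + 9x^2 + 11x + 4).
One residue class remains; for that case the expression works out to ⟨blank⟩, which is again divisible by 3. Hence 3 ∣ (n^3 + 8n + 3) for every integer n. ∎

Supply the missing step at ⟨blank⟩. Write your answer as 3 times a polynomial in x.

Only n ≡ 2 (mod 3) is unaccounted for. Put n = 3x+2:
(3x+2)^3 + 8(3x+2) + 3 expands to 27x^3 + 54x^2 + 60x + 27,
and factoring out 3 leaves 3(9x^3 + 18x^2 + 20x + 9).

3(9x^3 + 18x^2 + 20x + 9)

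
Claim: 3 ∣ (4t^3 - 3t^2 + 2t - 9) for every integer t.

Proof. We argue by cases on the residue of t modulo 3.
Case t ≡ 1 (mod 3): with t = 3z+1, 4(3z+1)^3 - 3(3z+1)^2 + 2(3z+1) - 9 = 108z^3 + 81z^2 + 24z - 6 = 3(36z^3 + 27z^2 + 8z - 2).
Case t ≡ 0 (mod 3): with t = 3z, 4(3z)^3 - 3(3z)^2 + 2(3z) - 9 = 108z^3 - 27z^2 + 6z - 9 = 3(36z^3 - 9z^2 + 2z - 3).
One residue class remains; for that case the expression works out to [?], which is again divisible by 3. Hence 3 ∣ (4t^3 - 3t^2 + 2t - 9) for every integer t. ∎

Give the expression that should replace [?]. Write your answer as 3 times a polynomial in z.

Only t ≡ 2 (mod 3) is unaccounted for. Put t = 3z+2:
4(3z+2)^3 - 3(3z+2)^2 + 2(3z+2) - 9 expands to 108z^3 + 189z^2 + 114z + 15,
and factoring out 3 leaves 3(36z^3 + 63z^2 + 38z + 5).

3(36z^3 + 63z^2 + 38z + 5)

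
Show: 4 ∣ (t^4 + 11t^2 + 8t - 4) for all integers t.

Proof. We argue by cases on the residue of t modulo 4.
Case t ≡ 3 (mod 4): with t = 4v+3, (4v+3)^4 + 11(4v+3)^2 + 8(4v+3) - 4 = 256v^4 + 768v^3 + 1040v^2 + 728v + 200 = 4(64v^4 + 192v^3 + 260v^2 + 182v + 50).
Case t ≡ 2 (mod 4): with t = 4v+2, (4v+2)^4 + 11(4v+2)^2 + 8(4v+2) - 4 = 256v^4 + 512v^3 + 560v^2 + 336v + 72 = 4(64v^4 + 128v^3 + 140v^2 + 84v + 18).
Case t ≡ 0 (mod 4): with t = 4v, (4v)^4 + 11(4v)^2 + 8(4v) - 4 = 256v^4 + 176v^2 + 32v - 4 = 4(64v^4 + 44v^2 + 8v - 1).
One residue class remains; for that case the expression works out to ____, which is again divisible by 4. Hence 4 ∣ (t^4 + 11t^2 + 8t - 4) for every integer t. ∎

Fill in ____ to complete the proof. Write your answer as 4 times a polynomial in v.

Only t ≡ 1 (mod 4) is unaccounted for. Put t = 4v+1:
(4v+1)^4 + 11(4v+1)^2 + 8(4v+1) - 4 expands to 256v^4 + 256v^3 + 272v^2 + 136v + 16,
and factoring out 4 leaves 4(64v^4 + 64v^3 + 68v^2 + 34v + 4).

4(64v^4 + 64v^3 + 68v^2 + 34v + 4)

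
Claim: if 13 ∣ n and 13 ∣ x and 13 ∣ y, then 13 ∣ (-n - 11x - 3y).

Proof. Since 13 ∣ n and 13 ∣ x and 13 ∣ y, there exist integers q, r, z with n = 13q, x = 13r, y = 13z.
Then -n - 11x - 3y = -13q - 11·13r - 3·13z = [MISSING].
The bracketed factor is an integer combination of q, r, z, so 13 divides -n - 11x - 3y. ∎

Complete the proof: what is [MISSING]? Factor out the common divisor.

Each term has a factor of 13: -13q - 11·13r - 3·13z = 13·(-q - 11r - 3z).
Since -q - 11r - 3z is an integer, 13 ∣ (-n - 11x - 3y).

13(-q - 11r - 3z)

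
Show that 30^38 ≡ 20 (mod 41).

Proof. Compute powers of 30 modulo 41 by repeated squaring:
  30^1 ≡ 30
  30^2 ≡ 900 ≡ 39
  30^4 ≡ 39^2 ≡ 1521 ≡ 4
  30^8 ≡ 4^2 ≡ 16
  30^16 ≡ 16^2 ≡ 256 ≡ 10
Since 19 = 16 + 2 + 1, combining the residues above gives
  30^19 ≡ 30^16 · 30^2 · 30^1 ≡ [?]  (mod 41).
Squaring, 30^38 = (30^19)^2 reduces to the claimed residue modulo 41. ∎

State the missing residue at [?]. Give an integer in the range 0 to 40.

Multiply the listed residues: 10 · 39 · 30 = 390 → 11700.
Reducing modulo 41: 11700 = 285·41 + 15, so 30^19 ≡ 15.

15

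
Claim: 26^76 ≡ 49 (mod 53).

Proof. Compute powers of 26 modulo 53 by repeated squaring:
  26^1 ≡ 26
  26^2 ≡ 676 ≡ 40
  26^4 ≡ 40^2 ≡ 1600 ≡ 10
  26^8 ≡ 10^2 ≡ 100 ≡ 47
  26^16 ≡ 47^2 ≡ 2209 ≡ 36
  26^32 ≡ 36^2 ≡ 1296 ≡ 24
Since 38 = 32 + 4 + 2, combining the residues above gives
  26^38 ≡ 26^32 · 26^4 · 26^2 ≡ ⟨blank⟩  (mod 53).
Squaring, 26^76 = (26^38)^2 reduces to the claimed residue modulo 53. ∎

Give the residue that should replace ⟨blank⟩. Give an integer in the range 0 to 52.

7

Multiply the listed residues: 24 · 10 · 40 = 240 → 9600.
Reducing modulo 53: 9600 = 181·53 + 7, so 26^38 ≡ 7.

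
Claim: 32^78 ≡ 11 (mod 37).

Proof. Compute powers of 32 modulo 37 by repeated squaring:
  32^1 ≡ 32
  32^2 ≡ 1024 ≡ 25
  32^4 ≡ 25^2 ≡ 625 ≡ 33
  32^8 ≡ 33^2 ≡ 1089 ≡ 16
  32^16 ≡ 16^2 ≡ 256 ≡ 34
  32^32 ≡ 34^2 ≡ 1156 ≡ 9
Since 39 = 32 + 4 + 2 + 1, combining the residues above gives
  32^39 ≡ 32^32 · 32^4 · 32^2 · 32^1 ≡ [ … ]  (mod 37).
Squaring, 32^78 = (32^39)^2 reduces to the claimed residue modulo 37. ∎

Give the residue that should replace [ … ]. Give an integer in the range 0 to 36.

23

32^32 · 32^4 · 32^2 · 32^1 ≡ 9 · 33 · 25 · 32 = 237600.
237600 mod 37 = 23, so 32^39 ≡ 23 (mod 37).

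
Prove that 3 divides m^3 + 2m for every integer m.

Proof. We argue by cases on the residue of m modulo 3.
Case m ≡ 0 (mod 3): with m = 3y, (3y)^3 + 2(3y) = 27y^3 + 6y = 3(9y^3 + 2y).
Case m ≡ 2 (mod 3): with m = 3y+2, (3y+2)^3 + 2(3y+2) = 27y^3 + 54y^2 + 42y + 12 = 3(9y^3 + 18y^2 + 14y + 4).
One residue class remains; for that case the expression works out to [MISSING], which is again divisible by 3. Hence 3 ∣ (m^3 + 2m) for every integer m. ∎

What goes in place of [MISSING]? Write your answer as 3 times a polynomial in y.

3(9y^3 + 9y^2 + 5y + 1)

The residues treated are {0, 2}, so the missing case is m ≡ 1 (mod 3); write m = 3y+1.
Then (3y+1)^3 + 2(3y+1) = 27y^3 + 27y^2 + 15y + 3 = 3(9y^3 + 9y^2 + 5y + 1).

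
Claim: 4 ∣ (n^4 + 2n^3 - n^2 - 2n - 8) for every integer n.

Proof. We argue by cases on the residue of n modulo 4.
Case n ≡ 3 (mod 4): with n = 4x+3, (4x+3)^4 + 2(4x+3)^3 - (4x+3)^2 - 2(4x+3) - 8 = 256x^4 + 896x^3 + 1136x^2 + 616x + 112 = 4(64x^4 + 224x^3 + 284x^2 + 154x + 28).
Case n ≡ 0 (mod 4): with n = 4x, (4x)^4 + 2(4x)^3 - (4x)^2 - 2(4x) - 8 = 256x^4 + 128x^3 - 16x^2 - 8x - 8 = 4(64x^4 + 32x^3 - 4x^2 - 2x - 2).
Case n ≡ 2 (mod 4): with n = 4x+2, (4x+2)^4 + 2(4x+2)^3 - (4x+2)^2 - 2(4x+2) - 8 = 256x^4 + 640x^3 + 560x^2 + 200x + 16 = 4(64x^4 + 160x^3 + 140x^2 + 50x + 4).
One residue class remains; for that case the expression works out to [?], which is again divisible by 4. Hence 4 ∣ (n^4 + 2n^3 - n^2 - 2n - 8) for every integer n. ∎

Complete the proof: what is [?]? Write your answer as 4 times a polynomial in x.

4(64x^4 + 96x^3 + 44x^2 + 6x - 2)

The residues treated are {3, 0, 2}, so the missing case is n ≡ 1 (mod 4); write n = 4x+1.
Then (4x+1)^4 + 2(4x+1)^3 - (4x+1)^2 - 2(4x+1) - 8 = 256x^4 + 384x^3 + 176x^2 + 24x - 8 = 4(64x^4 + 96x^3 + 44x^2 + 6x - 2).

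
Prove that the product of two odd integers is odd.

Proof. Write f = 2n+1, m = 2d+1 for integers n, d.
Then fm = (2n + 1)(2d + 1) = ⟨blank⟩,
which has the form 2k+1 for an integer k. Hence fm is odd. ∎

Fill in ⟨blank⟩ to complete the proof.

2(2dn + d + n) + 1

(2n + 1)(2d + 1) = 4dn + 2d + 2n + 1
= 2(2dn + d + n) + 1.
Since 2dn + d + n is an integer, the product is of the form 2k+1 for an integer k.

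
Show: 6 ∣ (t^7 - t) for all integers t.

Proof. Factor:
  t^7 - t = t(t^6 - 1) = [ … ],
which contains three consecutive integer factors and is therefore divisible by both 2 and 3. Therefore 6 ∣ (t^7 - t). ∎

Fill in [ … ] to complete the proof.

(t - 1)t(t + 1)(t^4 + t^2 + 1)

t^6 - 1 = (t^2 - 1)(t^4 + t^2 + 1), and t^2 - 1 = (t-1)(t+1).
So t(t^6 - 1) = (t - 1)t(t + 1)(t^4 + t^2 + 1).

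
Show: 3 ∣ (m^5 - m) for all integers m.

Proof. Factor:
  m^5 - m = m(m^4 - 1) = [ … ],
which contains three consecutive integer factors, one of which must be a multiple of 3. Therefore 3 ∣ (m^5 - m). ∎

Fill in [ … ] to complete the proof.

m^4 - 1 = (m^2 - 1)(m^2 + 1), and m^2 - 1 = (m-1)(m+1).
So m(m^4 - 1) = (m - 1)m(m + 1)(m^2 + 1).

(m - 1)m(m + 1)(m^2 + 1)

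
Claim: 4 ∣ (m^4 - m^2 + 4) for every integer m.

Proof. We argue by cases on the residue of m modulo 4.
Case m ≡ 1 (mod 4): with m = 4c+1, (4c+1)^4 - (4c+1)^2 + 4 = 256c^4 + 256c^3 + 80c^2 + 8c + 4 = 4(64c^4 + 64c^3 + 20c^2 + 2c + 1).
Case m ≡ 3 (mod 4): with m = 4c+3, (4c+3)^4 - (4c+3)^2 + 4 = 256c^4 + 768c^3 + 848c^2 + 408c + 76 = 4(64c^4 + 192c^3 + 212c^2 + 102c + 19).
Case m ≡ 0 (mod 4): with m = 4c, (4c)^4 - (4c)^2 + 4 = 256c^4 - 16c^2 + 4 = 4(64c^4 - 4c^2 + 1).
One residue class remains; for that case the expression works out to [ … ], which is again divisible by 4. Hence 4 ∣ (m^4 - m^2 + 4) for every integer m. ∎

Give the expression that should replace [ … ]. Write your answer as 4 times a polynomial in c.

Only m ≡ 2 (mod 4) is unaccounted for. Put m = 4c+2:
(4c+2)^4 - (4c+2)^2 + 4 expands to 256c^4 + 512c^3 + 368c^2 + 112c + 16,
and factoring out 4 leaves 4(64c^4 + 128c^3 + 92c^2 + 28c + 4).

4(64c^4 + 128c^3 + 92c^2 + 28c + 4)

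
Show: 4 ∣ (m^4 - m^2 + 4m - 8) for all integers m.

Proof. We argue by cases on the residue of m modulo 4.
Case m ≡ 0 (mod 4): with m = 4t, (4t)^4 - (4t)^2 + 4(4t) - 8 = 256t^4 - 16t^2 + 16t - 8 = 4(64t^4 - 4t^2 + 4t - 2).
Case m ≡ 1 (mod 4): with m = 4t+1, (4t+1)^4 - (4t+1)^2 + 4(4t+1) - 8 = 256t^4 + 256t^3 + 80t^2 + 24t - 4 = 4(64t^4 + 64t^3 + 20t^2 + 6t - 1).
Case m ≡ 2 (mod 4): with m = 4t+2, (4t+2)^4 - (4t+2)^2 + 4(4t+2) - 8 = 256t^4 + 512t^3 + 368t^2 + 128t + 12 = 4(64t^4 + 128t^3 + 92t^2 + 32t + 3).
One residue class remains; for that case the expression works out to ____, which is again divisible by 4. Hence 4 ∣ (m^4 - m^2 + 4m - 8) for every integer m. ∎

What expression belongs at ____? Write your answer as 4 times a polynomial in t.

4(64t^4 + 192t^3 + 212t^2 + 106t + 19)

The residues treated are {0, 1, 2}, so the missing case is m ≡ 3 (mod 4); write m = 4t+3.
Then (4t+3)^4 - (4t+3)^2 + 4(4t+3) - 8 = 256t^4 + 768t^3 + 848t^2 + 424t + 76 = 4(64t^4 + 192t^3 + 212t^2 + 106t + 19).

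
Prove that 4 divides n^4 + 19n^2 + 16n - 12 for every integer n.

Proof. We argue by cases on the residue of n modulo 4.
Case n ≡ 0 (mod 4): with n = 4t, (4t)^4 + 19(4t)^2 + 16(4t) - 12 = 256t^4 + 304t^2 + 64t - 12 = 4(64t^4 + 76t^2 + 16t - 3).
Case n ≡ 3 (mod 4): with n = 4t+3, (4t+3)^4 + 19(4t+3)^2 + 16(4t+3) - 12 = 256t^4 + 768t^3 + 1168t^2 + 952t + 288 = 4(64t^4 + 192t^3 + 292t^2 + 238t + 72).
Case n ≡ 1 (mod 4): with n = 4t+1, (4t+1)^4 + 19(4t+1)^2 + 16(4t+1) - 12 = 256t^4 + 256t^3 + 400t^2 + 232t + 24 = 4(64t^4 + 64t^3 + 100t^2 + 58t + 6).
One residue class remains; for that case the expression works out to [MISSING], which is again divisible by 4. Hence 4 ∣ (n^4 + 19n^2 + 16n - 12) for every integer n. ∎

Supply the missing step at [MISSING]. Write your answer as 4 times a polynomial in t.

4(64t^4 + 128t^3 + 172t^2 + 124t + 28)

The residues treated are {0, 3, 1}, so the missing case is n ≡ 2 (mod 4); write n = 4t+2.
Then (4t+2)^4 + 19(4t+2)^2 + 16(4t+2) - 12 = 256t^4 + 512t^3 + 688t^2 + 496t + 112 = 4(64t^4 + 128t^3 + 172t^2 + 124t + 28).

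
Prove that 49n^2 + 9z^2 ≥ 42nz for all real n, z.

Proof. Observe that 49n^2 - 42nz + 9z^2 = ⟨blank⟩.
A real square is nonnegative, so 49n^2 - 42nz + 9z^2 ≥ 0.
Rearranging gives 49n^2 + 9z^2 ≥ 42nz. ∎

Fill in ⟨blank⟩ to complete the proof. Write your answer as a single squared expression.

(7n - 3z)^2

The leading and trailing coefficients are 7^2 and 3^2, and 42 = 2·7·3, so the trinomial is (7n - 3z)^2.
Hence 49n^2 - 42nz + 9z^2 ≥ 0.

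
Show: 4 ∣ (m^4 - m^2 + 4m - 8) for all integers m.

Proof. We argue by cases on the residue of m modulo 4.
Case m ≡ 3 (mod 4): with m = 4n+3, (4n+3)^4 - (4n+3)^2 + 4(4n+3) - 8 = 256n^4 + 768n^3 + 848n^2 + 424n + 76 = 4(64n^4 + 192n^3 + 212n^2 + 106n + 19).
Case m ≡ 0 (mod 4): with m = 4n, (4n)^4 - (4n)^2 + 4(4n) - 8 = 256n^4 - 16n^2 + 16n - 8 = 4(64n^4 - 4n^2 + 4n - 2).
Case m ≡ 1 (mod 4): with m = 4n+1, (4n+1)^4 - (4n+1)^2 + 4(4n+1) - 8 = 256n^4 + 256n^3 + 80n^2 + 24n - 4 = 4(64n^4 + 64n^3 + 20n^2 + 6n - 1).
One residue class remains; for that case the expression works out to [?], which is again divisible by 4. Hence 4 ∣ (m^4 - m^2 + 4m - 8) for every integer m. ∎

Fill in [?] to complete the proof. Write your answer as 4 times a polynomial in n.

Only m ≡ 2 (mod 4) is unaccounted for. Put m = 4n+2:
(4n+2)^4 - (4n+2)^2 + 4(4n+2) - 8 expands to 256n^4 + 512n^3 + 368n^2 + 128n + 12,
and factoring out 4 leaves 4(64n^4 + 128n^3 + 92n^2 + 32n + 3).

4(64n^4 + 128n^3 + 92n^2 + 32n + 3)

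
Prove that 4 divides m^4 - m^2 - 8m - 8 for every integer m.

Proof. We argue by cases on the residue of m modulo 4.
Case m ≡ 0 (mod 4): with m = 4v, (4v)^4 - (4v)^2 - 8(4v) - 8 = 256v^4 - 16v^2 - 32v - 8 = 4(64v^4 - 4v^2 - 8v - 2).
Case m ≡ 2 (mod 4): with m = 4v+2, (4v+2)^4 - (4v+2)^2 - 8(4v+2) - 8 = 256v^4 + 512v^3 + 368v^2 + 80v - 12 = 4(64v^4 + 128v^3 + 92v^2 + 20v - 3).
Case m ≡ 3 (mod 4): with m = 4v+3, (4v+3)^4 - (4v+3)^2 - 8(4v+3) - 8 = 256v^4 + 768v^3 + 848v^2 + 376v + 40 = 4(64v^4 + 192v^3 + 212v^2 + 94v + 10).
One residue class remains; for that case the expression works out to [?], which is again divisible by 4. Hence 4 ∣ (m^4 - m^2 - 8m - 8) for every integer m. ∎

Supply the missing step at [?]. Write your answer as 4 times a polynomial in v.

4(64v^4 + 64v^3 + 20v^2 - 6v - 4)

Only m ≡ 1 (mod 4) is unaccounted for. Put m = 4v+1:
(4v+1)^4 - (4v+1)^2 - 8(4v+1) - 8 expands to 256v^4 + 256v^3 + 80v^2 - 24v - 16,
and factoring out 4 leaves 4(64v^4 + 64v^3 + 20v^2 - 6v - 4).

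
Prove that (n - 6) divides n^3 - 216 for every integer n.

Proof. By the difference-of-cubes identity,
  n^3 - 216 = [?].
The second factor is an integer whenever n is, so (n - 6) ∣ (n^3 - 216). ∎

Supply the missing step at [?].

Polynomial division of n^3 - 216 by n - 6 leaves remainder 0 and quotient n^2 + 6n + 36.
Hence n^3 - 216 = (n - 6)(n^2 + 6n + 36).

(n - 6)(n^2 + 6n + 36)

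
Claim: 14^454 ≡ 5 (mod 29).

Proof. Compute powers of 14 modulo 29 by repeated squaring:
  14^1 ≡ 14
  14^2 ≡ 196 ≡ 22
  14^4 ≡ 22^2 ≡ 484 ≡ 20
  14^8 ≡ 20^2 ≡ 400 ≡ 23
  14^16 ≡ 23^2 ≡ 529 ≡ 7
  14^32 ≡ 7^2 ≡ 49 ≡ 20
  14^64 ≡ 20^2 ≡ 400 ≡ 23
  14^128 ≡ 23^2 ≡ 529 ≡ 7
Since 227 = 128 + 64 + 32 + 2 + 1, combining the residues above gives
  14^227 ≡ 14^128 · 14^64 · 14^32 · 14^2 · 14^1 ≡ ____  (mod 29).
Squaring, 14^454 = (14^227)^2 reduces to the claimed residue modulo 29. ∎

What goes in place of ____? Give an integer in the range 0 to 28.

18

14^128 · 14^64 · 14^32 · 14^2 · 14^1 ≡ 7 · 23 · 20 · 22 · 14 = 991760.
991760 mod 29 = 18, so 14^227 ≡ 18 (mod 29).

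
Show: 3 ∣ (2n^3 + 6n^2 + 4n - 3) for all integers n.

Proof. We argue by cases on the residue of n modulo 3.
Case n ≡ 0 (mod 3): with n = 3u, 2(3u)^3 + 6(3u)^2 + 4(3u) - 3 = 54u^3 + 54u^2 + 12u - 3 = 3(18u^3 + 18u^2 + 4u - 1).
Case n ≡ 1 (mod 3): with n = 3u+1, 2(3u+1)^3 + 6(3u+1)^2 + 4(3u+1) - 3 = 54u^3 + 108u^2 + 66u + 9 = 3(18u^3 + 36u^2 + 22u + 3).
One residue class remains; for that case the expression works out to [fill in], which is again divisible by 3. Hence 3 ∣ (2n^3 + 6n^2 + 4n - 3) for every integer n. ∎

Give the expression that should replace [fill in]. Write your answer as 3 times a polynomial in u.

The residues treated are {0, 1}, so the missing case is n ≡ 2 (mod 3); write n = 3u+2.
Then 2(3u+2)^3 + 6(3u+2)^2 + 4(3u+2) - 3 = 54u^3 + 162u^2 + 156u + 45 = 3(18u^3 + 54u^2 + 52u + 15).

3(18u^3 + 54u^2 + 52u + 15)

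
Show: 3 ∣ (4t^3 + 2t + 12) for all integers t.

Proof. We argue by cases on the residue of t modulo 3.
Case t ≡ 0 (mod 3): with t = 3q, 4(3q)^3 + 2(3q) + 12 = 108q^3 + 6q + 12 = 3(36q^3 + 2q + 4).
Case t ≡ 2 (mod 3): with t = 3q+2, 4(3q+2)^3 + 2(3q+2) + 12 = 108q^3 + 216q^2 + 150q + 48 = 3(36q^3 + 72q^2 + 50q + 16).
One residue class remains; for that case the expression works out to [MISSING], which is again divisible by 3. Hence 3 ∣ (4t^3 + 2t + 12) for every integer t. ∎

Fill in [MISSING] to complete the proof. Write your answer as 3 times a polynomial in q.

The residues treated are {0, 2}, so the missing case is t ≡ 1 (mod 3); write t = 3q+1.
Then 4(3q+1)^3 + 2(3q+1) + 12 = 108q^3 + 108q^2 + 42q + 18 = 3(36q^3 + 36q^2 + 14q + 6).

3(36q^3 + 36q^2 + 14q + 6)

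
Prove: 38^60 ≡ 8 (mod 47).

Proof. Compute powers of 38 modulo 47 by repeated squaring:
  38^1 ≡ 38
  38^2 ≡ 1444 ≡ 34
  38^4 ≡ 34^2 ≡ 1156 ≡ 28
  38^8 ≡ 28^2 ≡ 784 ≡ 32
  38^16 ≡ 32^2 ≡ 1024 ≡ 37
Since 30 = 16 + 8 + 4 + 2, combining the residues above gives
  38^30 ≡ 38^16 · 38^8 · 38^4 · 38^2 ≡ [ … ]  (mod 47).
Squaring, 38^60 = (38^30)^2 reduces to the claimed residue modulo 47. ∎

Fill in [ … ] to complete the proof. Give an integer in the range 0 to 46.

14

38^16 · 38^8 · 38^4 · 38^2 ≡ 37 · 32 · 28 · 34 = 1127168.
1127168 mod 47 = 14, so 38^30 ≡ 14 (mod 47).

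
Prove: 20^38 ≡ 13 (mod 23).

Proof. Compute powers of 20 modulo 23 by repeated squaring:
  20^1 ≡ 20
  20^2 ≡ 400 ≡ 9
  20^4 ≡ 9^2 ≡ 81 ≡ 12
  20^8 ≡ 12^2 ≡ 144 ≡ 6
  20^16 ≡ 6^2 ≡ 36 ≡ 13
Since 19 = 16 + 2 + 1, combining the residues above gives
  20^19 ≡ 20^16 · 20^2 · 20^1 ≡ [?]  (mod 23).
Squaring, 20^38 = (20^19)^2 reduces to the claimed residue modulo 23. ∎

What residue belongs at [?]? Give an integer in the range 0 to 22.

20^16 · 20^2 · 20^1 ≡ 13 · 9 · 20 = 2340.
2340 mod 23 = 17, so 20^19 ≡ 17 (mod 23).

17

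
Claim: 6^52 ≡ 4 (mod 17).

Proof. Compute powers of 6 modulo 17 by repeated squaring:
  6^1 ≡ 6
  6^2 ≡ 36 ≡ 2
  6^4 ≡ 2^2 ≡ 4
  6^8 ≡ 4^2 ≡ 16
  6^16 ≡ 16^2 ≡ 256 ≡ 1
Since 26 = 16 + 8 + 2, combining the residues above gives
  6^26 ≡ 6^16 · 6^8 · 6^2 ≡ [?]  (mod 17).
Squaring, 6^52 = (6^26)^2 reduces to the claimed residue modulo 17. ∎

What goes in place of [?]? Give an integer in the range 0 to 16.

15

Multiply the listed residues: 1 · 16 · 2 = 16 → 32.
Reducing modulo 17: 32 = 1·17 + 15, so 6^26 ≡ 15.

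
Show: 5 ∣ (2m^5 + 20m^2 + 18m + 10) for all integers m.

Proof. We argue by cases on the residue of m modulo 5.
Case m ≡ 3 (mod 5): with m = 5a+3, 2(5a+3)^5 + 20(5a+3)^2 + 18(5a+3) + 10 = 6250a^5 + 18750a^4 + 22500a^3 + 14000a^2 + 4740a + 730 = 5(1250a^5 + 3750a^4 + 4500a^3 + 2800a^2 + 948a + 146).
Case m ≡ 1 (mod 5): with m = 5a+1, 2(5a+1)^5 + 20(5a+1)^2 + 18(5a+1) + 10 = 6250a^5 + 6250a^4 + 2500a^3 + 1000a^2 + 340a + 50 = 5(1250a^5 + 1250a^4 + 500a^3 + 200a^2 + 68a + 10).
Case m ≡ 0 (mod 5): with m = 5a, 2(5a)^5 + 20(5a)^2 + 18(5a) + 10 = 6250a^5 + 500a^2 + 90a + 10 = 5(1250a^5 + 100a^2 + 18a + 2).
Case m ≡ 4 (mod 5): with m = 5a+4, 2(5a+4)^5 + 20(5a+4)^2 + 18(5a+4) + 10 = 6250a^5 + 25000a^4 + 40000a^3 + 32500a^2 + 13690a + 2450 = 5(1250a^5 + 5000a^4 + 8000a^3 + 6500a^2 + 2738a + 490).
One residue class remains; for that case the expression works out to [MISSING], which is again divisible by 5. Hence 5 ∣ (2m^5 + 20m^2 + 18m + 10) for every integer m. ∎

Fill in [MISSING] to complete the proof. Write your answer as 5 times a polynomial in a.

The residues treated are {3, 1, 0, 4}, so the missing case is m ≡ 2 (mod 5); write m = 5a+2.
Then 2(5a+2)^5 + 20(5a+2)^2 + 18(5a+2) + 10 = 6250a^5 + 12500a^4 + 10000a^3 + 4500a^2 + 1290a + 190 = 5(1250a^5 + 2500a^4 + 2000a^3 + 900a^2 + 258a + 38).

5(1250a^5 + 2500a^4 + 2000a^3 + 900a^2 + 258a + 38)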